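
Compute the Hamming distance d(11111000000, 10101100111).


Count differing positions: . ^ . ^ . ^ . . ^ ^ ^ = 6 differences

6


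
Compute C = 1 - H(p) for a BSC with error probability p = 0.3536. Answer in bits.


H(p) = -p*log2(p) - (1-p)*log2(1-p) = -0.3536*log2(0.3536) - 0.6464*log2(0.6464) = 0.530333 + 0.406909 = 0.9372. C = 1 - H(p) = 1 - 0.9372 = 0.0628

0.0628 bits


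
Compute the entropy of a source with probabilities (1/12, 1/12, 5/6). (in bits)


H = -sum(p_i * log2(p_i)). Terms: -(1/12)*log2(1/12) = 0.298747; -(1/12)*log2(1/12) = 0.298747; -(5/6)*log2(5/6) = 0.219195. H = 0.298747 + 0.298747 + 0.219195 = 0.8167

0.8167 bits


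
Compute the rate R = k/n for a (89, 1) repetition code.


Rate = k/n = 1/89

1/89


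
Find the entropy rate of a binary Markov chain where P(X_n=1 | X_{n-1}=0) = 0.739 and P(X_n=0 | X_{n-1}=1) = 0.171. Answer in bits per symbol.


Stationary distribution: pi_0 = p10/(p01+p10) = 0.1879, pi_1 = 0.8121. Entropy rate H' = pi_0*H(p01) + pi_1*H(p10) = 0.1879*0.8283 + 0.8121*0.66 = 0.6916

0.6916 bits/symbol


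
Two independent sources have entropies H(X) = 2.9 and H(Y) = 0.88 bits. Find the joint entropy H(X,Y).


For independent variables, H(X,Y) = H(X) + H(Y) = 2.9 + 0.88 = 3.78

3.78 bits


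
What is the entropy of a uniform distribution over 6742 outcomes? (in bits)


H = log2(n) = log2(6742) = 12.719

12.719 bits


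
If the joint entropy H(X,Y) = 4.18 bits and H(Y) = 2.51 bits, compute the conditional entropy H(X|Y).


H(X|Y) = H(X,Y) - H(Y) = 4.18 - 2.51 = 1.67

1.67 bits


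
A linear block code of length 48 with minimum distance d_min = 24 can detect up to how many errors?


Detection capability = d_min - 1 = 24 - 1 = 23

23 errors


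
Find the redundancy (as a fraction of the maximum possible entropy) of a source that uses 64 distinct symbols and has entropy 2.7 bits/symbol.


H_max = log2(K) = log2(64) = 6.0 bits/symbol. Redundancy = 1 - H/H_max = 1 - 2.7/6.0 = 1 - 0.45 = 0.55

0.55


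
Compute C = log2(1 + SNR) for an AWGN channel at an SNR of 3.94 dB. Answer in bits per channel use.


SNR_linear = 10^(3.94/10) = 2.4774; C = log2(1 + SNR_linear) = log2(1 + 2.4774) = 1.798

1.798 bits/channel use


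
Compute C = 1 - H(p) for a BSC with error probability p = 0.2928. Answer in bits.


H(p) = -p*log2(p) - (1-p)*log2(1-p) = -0.2928*log2(0.2928) - 0.7072*log2(0.7072) = 0.518845 + 0.353466 = 0.8723. C = 1 - H(p) = 1 - 0.8723 = 0.1277

0.1277 bits


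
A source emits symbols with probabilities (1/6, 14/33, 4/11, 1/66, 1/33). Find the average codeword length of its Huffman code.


Huffman construction (repeatedly merge the two least-probable nodes; each merge adds 1 bit to every symbol beneath it): 1/66 + 1/33 = 1/22; 1/22 + 1/6 = 7/33; 7/33 + 4/11 = 19/33; 14/33 + 19/33 = 1. Resulting codeword lengths (in the order the probabilities were given): (3, 1, 2, 4, 4). L_avg = sum(p_i * l_i) = 1/6*3 + 14/33*1 + 4/11*2 + 1/66*4 + 1/33*4 = 11/6 = 1.8333

1.8333 bits


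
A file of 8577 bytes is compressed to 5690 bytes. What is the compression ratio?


Ratio = original / compressed = 8577 / 5690 = 1.5074

1.5074


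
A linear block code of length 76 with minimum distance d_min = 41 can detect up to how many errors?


Detection capability = d_min - 1 = 41 - 1 = 40

40 errors


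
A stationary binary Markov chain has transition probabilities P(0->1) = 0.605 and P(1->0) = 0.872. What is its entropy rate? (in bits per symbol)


Stationary distribution: pi_0 = p10/(p01+p10) = 0.5904, pi_1 = 0.4096. Entropy rate H' = pi_0*H(p01) + pi_1*H(p10) = 0.5904*0.968 + 0.4096*0.5519 = 0.7975

0.7975 bits/symbol


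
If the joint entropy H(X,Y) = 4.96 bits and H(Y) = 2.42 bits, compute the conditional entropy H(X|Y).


H(X|Y) = H(X,Y) - H(Y) = 4.96 - 2.42 = 2.54

2.54 bits


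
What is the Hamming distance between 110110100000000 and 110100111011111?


Count differing positions: . . . . ^ . . ^ ^ . ^ ^ ^ ^ ^ = 8 differences

8


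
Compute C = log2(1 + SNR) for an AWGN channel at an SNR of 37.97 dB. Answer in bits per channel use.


SNR_linear = 10^(37.97/10) = 6266.1386; C = log2(1 + SNR_linear) = log2(1 + 6266.1386) = 12.6136

12.6136 bits/channel use


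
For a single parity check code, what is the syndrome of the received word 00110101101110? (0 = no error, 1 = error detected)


Syndrome = XOR of all bits = 0 XOR 0 XOR 1 XOR 1 XOR 0 XOR 1 XOR 0 XOR 1 XOR 1 XOR 0 XOR 1 XOR 1 XOR 1 XOR 0 = 0

0


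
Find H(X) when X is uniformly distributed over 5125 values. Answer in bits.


H = log2(n) = log2(5125) = 12.3233

12.3233 bits


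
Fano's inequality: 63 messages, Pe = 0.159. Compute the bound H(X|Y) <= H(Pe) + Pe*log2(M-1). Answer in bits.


H(Pe) = -Pe*log2(Pe) - (1-Pe)*log2(1-Pe) = -0.159*log2(0.159) - 0.841*log2(0.841) = 0.421811 + 0.210101 = 0.6319. Pe*log2(M-1) = 0.159*log2(62) = 0.946717. Bound = H(Pe) + Pe*log2(M-1) = 0.421811 + 0.210101 + 0.946717 = 1.5786

1.5786 bits


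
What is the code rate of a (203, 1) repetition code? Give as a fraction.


Rate = k/n = 1/203

1/203


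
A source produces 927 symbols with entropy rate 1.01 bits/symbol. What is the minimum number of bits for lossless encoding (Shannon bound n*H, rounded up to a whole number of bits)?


Minimum bits >= n * H = 927 * 1.01 = 936.27, rounded up to a whole number of bits = 937

937 bits


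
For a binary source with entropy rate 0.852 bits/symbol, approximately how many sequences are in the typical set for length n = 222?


log2|A_typical| = nH = 222 * 0.852 = 189.144, so |A_typical| ~ 2^189.144 = 8.670e+56

8.670e+56


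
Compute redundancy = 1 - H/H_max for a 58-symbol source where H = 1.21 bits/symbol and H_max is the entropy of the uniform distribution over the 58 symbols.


H_max = log2(K) = log2(58) = 5.858 bits/symbol. Redundancy = 1 - H/H_max = 1 - 1.21/5.858 = 1 - 0.2066 = 0.7934

0.7934


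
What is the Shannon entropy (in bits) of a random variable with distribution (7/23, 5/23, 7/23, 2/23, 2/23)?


H = -sum(p_i * log2(p_i)). Terms: -(7/23)*log2(7/23) = 0.522324; -(5/23)*log2(5/23) = 0.478616; -(7/23)*log2(7/23) = 0.522324; -(2/23)*log2(2/23) = 0.306397; -(2/23)*log2(2/23) = 0.306397. H = 0.522324 + 0.478616 + 0.522324 + 0.306397 + 0.306397 = 2.1361

2.1361 bits


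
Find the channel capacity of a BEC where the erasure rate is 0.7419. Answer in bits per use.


C = 1 - epsilon = 1 - 0.7419 = 0.2581

0.2581 bits


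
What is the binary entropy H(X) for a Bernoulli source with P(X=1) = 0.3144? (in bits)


H = -p*log2(p) - (1-p)*log2(1-p). -0.3144*log2(0.3144) = 0.524836; -0.6856*log2(0.6856) = 0.373351. H = 0.524836 + 0.373351 = 0.8982

0.8982 bits


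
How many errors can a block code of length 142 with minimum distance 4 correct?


Correction capability = floor((d-1)/2) = floor((4-1)/2) = 1

1 errors


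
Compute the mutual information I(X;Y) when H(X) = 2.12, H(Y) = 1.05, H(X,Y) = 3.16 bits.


I(X;Y) = H(X) + H(Y) - H(X,Y) = 2.12 + 1.05 - 3.16 = 0.01

0.01 bits


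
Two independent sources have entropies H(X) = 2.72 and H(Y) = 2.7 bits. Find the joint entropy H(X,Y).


For independent variables, H(X,Y) = H(X) + H(Y) = 2.72 + 2.7 = 5.42

5.42 bits


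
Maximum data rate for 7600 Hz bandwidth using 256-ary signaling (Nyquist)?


Rate = 2 * B * log2(M) = 2 * 7600 * 8.0 = 121600.0

121600.0 bps


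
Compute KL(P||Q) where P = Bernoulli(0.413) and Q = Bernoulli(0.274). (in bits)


KL = p*log2(p/q) + (1-p)*log2((1-p)/(1-q)) = 0.413*log2(0.413/0.274) + 0.587*log2(0.587/0.726) = 0.0645

0.0645 bits


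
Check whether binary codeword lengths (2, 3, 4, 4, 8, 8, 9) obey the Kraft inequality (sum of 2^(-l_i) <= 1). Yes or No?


Kraft sum = sum(2^(-l_i)) = 0.5098, need <= 1. Result: satisfied (a binary prefix-free code with these lengths exists)

Yes


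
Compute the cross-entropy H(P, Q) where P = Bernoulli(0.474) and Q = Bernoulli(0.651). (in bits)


H(P,Q) = -p*log2(q) - (1-p)*log2(1-q). -0.474*log2(0.651) = 0.293534; -0.526*log2(0.349) = 0.798837. H(P,Q) = 0.293534 + 0.798837 = 1.0924

1.0924 bits


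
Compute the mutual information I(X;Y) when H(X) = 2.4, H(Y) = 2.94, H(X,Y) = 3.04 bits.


I(X;Y) = H(X) + H(Y) - H(X,Y) = 2.4 + 2.94 - 3.04 = 2.3

2.3 bits


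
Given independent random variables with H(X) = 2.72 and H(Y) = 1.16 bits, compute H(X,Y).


For independent variables, H(X,Y) = H(X) + H(Y) = 2.72 + 1.16 = 3.88

3.88 bits


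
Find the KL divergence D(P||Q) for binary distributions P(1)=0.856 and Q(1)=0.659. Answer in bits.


KL = p*log2(p/q) + (1-p)*log2((1-p)/(1-q)) = 0.856*log2(0.856/0.659) + 0.144*log2(0.144/0.341) = 0.1439

0.1439 bits


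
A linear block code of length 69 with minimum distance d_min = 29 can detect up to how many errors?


Detection capability = d_min - 1 = 29 - 1 = 28

28 errors


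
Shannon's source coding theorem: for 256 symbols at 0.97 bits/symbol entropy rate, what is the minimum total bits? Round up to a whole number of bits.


Minimum bits >= n * H = 256 * 0.97 = 248.32, rounded up to a whole number of bits = 249

249 bits


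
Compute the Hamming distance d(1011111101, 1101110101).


Count differing positions: . ^ ^ . . . ^ . . . = 3 differences

3


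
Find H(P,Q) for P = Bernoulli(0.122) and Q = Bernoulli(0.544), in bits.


H(P,Q) = -p*log2(q) - (1-p)*log2(1-q). -0.122*log2(0.544) = 0.107155; -0.878*log2(0.456) = 0.994681. H(P,Q) = 0.107155 + 0.994681 = 1.1018

1.1018 bits


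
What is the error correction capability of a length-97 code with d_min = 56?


Correction capability = floor((d-1)/2) = floor((56-1)/2) = 27

27 errors


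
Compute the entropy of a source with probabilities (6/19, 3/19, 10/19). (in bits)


H = -sum(p_i * log2(p_i)). Terms: -(6/19)*log2(6/19) = 0.525147; -(3/19)*log2(3/19) = 0.420468; -(10/19)*log2(10/19) = 0.487368. H = 0.525147 + 0.420468 + 0.487368 = 1.433

1.433 bits


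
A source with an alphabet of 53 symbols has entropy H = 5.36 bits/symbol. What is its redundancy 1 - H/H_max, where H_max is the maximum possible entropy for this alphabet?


H_max = log2(K) = log2(53) = 5.7279 bits/symbol. Redundancy = 1 - H/H_max = 1 - 5.36/5.7279 = 1 - 0.9358 = 0.0642

0.0642


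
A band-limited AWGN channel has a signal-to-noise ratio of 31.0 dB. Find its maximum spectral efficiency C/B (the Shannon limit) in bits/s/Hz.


SNR_linear = 10^(31.0/10) = 1258.9254; C/B = log2(1 + SNR_linear) = log2(1 + 1258.9254) = 10.2991

10.2991 bits/s/Hz


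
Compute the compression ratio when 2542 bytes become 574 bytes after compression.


Ratio = original / compressed = 2542 / 574 = 4.4286

4.4286


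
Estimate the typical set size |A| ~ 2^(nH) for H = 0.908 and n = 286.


log2|A_typical| = nH = 286 * 0.908 = 259.688, so |A_typical| ~ 2^259.688 = 1.492e+78

1.492e+78


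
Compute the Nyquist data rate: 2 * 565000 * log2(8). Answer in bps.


Rate = 2 * B * log2(M) = 2 * 565000 * 3.0 = 3390000.0

3390000.0 bps


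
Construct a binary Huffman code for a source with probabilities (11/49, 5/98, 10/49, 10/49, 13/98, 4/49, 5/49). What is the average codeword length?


Huffman construction (repeatedly merge the two least-probable nodes; each merge adds 1 bit to every symbol beneath it): 5/98 + 4/49 = 13/98; 5/49 + 13/98 = 23/98; 13/98 + 10/49 = 33/98; 10/49 + 11/49 = 3/7; 23/98 + 33/98 = 4/7; 3/7 + 4/7 = 1. Resulting codeword lengths (in the order the probabilities were given): (2, 4, 3, 2, 3, 4, 3). L_avg = sum(p_i * l_i) = 11/49*2 + 5/98*4 + 10/49*3 + 10/49*2 + 13/98*3 + 4/49*4 + 5/49*3 = 265/98 = 2.7041

2.7041 bits


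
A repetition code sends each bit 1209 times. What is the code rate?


Rate = k/n = 1/1209

1/1209


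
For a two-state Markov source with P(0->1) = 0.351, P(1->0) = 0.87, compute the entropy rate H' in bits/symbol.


Stationary distribution: pi_0 = p10/(p01+p10) = 0.7125, pi_1 = 0.2875. Entropy rate H' = pi_0*H(p01) + pi_1*H(p10) = 0.7125*0.935 + 0.2875*0.5574 = 0.8264

0.8264 bits/symbol


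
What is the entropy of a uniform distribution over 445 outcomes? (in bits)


H = log2(n) = log2(445) = 8.7977

8.7977 bits


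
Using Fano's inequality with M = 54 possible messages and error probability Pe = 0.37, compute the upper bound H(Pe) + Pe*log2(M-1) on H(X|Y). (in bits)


H(Pe) = -Pe*log2(Pe) - (1-Pe)*log2(1-Pe) = -0.37*log2(0.37) - 0.63*log2(0.63) = 0.530729 + 0.419943 = 0.9507. Pe*log2(M-1) = 0.37*log2(53) = 2.119331. Bound = H(Pe) + Pe*log2(M-1) = 0.530729 + 0.419943 + 2.119331 = 3.07

3.07 bits


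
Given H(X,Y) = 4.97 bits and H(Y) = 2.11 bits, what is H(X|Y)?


H(X|Y) = H(X,Y) - H(Y) = 4.97 - 2.11 = 2.86

2.86 bits


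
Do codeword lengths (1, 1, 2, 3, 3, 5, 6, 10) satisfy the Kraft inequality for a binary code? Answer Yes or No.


Kraft sum = sum(2^(-l_i)) = 1.5479, need <= 1. Result: violated (a binary prefix-free code with these lengths cannot exist)

No


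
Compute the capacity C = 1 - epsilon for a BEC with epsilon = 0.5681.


C = 1 - epsilon = 1 - 0.5681 = 0.4319

0.4319 bits


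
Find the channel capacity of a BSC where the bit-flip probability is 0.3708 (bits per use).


H(p) = -p*log2(p) - (1-p)*log2(1-p) = -0.3708*log2(0.3708) - 0.6292*log2(0.6292) = 0.530721 + 0.420563 = 0.9513. C = 1 - H(p) = 1 - 0.9513 = 0.0487

0.0487 bits


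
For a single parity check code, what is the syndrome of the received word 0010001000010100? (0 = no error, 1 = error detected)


Syndrome = XOR of all bits = 0 XOR 0 XOR 1 XOR 0 XOR 0 XOR 0 XOR 1 XOR 0 XOR 0 XOR 0 XOR 0 XOR 1 XOR 0 XOR 1 XOR 0 XOR 0 = 0

0


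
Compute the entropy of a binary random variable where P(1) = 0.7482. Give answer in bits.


H = -p*log2(p) - (1-p)*log2(1-p). -0.7482*log2(0.7482) = 0.313125; -0.2518*log2(0.2518) = 0.500994. H = 0.313125 + 0.500994 = 0.8141

0.8141 bits


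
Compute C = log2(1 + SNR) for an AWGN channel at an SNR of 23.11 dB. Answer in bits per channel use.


SNR_linear = 10^(23.11/10) = 204.6445; C = log2(1 + SNR_linear) = log2(1 + 204.6445) = 7.684

7.684 bits/channel use


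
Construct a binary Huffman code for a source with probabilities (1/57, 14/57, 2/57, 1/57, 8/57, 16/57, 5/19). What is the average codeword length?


Huffman construction (repeatedly merge the two least-probable nodes; each merge adds 1 bit to every symbol beneath it): 1/57 + 1/57 = 2/57; 2/57 + 2/57 = 4/57; 4/57 + 8/57 = 4/19; 4/19 + 14/57 = 26/57; 5/19 + 16/57 = 31/57; 26/57 + 31/57 = 1. Resulting codeword lengths (in the order the probabilities were given): (5, 2, 4, 5, 3, 2, 2). L_avg = sum(p_i * l_i) = 1/57*5 + 14/57*2 + 2/57*4 + 1/57*5 + 8/57*3 + 16/57*2 + 5/19*2 = 44/19 = 2.3158

2.3158 bits


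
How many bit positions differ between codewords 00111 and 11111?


Count differing positions: ^ ^ . . . = 2 differences

2


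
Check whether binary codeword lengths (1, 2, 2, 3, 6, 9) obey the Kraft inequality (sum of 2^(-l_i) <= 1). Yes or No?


Kraft sum = sum(2^(-l_i)) = 1.1426, need <= 1. Result: violated (a binary prefix-free code with these lengths cannot exist)

No


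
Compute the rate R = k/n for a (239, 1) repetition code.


Rate = k/n = 1/239

1/239


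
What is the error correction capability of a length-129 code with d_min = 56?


Correction capability = floor((d-1)/2) = floor((56-1)/2) = 27

27 errors


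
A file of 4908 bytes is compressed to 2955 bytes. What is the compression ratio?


Ratio = original / compressed = 4908 / 2955 = 1.6609

1.6609


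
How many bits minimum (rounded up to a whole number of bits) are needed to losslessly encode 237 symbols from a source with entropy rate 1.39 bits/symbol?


Minimum bits >= n * H = 237 * 1.39 = 329.43, rounded up to a whole number of bits = 330

330 bits


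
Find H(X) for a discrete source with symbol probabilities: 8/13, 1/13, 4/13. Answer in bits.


H = -sum(p_i * log2(p_i)). Terms: -(8/13)*log2(8/13) = 0.431040; -(1/13)*log2(1/13) = 0.284649; -(4/13)*log2(4/13) = 0.523212. H = 0.431040 + 0.284649 + 0.523212 = 1.2389

1.2389 bits


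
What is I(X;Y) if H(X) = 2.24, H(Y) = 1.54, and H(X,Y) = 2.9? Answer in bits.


I(X;Y) = H(X) + H(Y) - H(X,Y) = 2.24 + 1.54 - 2.9 = 0.88

0.88 bits


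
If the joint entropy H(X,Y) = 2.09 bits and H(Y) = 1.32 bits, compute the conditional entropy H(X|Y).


H(X|Y) = H(X,Y) - H(Y) = 2.09 - 1.32 = 0.77

0.77 bits


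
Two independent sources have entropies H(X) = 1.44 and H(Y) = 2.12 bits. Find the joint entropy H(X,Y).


For independent variables, H(X,Y) = H(X) + H(Y) = 1.44 + 2.12 = 3.56

3.56 bits


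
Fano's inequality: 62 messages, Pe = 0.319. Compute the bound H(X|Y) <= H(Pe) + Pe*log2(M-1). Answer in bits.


H(Pe) = -Pe*log2(Pe) - (1-Pe)*log2(1-Pe) = -0.319*log2(0.319) - 0.681*log2(0.681) = 0.525831 + 0.377460 = 0.9033. Pe*log2(M-1) = 0.319*log2(61) = 1.891905. Bound = H(Pe) + Pe*log2(M-1) = 0.525831 + 0.377460 + 1.891905 = 2.7952

2.7952 bits


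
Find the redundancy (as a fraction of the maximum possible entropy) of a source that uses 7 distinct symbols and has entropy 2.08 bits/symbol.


H_max = log2(K) = log2(7) = 2.8074 bits/symbol. Redundancy = 1 - H/H_max = 1 - 2.08/2.8074 = 1 - 0.7409 = 0.2591

0.2591


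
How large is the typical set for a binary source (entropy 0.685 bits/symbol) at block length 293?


log2|A_typical| = nH = 293 * 0.685 = 200.705, so |A_typical| ~ 2^200.705 = 2.620e+60

2.620e+60


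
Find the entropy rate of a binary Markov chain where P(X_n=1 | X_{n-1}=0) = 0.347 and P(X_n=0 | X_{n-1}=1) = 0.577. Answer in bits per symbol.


Stationary distribution: pi_0 = p10/(p01+p10) = 0.6245, pi_1 = 0.3755. Entropy rate H' = pi_0*H(p01) + pi_1*H(p10) = 0.6245*0.9314 + 0.3755*0.9828 = 0.9507

0.9507 bits/symbol


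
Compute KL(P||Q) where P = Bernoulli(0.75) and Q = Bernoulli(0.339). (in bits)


KL = p*log2(p/q) + (1-p)*log2((1-p)/(1-q)) = 0.75*log2(0.75/0.339) + 0.25*log2(0.25/0.661) = 0.5085

0.5085 bits


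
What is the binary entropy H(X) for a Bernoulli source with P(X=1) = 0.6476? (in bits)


H = -p*log2(p) - (1-p)*log2(1-p). -0.6476*log2(0.6476) = 0.405932; -0.3524*log2(0.3524) = 0.530261. H = 0.405932 + 0.530261 = 0.9362

0.9362 bits


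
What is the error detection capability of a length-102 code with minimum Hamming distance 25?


Detection capability = d_min - 1 = 25 - 1 = 24

24 errors


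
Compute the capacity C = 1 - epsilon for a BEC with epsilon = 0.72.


C = 1 - epsilon = 1 - 0.72 = 0.28

0.28 bits


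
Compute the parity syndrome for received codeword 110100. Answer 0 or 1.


Syndrome = XOR of all bits = 1 XOR 1 XOR 0 XOR 1 XOR 0 XOR 0 = 1

1


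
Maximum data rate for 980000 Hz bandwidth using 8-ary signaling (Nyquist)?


Rate = 2 * B * log2(M) = 2 * 980000 * 3.0 = 5880000.0

5880000.0 bps


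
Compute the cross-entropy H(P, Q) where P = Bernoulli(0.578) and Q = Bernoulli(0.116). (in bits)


H(P,Q) = -p*log2(q) - (1-p)*log2(1-q). -0.578*log2(0.116) = 1.796310; -0.422*log2(0.884) = 0.075066. H(P,Q) = 1.796310 + 0.075066 = 1.8714

1.8714 bits


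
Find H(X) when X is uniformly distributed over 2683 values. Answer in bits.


H = log2(n) = log2(2683) = 11.3896

11.3896 bits


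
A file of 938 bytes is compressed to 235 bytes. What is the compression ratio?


Ratio = original / compressed = 938 / 235 = 3.9915

3.9915


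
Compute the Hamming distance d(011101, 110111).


Count differing positions: ^ . ^ . ^ . = 3 differences

3


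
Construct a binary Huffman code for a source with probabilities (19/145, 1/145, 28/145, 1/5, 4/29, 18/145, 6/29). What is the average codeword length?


Huffman construction (repeatedly merge the two least-probable nodes; each merge adds 1 bit to every symbol beneath it): 1/145 + 18/145 = 19/145; 19/145 + 19/145 = 38/145; 4/29 + 28/145 = 48/145; 1/5 + 6/29 = 59/145; 38/145 + 48/145 = 86/145; 59/145 + 86/145 = 1. Resulting codeword lengths (in the order the probabilities were given): (3, 4, 3, 2, 3, 4, 2). L_avg = sum(p_i * l_i) = 19/145*3 + 1/145*4 + 28/145*3 + 1/5*2 + 4/29*3 + 18/145*4 + 6/29*2 = 79/29 = 2.7241

2.7241 bits


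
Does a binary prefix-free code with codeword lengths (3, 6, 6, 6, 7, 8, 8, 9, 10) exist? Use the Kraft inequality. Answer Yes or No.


Kraft sum = sum(2^(-l_i)) = 0.1904, need <= 1. Result: satisfied (a binary prefix-free code with these lengths exists)

Yes


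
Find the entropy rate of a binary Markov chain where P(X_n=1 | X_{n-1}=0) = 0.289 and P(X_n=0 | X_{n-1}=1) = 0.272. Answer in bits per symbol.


Stationary distribution: pi_0 = p10/(p01+p10) = 0.4848, pi_1 = 0.5152. Entropy rate H' = pi_0*H(p01) + pi_1*H(p10) = 0.4848*0.8674 + 0.5152*0.8443 = 0.8555

0.8555 bits/symbol


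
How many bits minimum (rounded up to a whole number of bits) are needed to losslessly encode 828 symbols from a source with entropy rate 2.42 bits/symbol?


Minimum bits >= n * H = 828 * 2.42 = 2003.76, rounded up to a whole number of bits = 2004

2004 bits


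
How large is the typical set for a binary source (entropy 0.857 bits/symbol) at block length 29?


log2|A_typical| = nH = 29 * 0.857 = 24.853, so |A_typical| ~ 2^24.853 = 3.030e+07

3.030e+07


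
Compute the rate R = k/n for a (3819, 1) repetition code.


Rate = k/n = 1/3819

1/3819


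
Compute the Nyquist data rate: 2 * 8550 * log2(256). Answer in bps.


Rate = 2 * B * log2(M) = 2 * 8550 * 8.0 = 136800.0

136800.0 bps


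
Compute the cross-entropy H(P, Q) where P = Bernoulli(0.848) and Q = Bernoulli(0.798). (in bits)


H(P,Q) = -p*log2(q) - (1-p)*log2(1-q). -0.848*log2(0.798) = 0.276057; -0.152*log2(0.202) = 0.350751. H(P,Q) = 0.276057 + 0.350751 = 0.6268

0.6268 bits


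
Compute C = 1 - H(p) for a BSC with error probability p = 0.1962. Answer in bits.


H(p) = -p*log2(p) - (1-p)*log2(1-p) = -0.1962*log2(0.1962) - 0.8038*log2(0.8038) = 0.460992 + 0.253271 = 0.7143. C = 1 - H(p) = 1 - 0.7143 = 0.2857

0.2857 bits


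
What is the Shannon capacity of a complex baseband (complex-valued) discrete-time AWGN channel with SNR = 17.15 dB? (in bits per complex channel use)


SNR_linear = 10^(17.15/10) = 51.88; C = log2(1 + SNR_linear) = log2(1 + 51.88) = 5.7247

5.7247 bits/channel use


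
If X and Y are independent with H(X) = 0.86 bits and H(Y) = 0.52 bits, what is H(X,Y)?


For independent variables, H(X,Y) = H(X) + H(Y) = 0.86 + 0.52 = 1.38

1.38 bits


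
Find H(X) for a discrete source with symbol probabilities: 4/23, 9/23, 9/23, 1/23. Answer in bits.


H = -sum(p_i * log2(p_i)). Terms: -(4/23)*log2(4/23) = 0.438880; -(9/23)*log2(9/23) = 0.529684; -(9/23)*log2(9/23) = 0.529684; -(1/23)*log2(1/23) = 0.196677. H = 0.438880 + 0.529684 + 0.529684 + 0.196677 = 1.6949

1.6949 bits


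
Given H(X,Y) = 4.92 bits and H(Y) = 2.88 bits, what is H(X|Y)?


H(X|Y) = H(X,Y) - H(Y) = 4.92 - 2.88 = 2.04

2.04 bits


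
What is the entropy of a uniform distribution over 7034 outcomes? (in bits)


H = log2(n) = log2(7034) = 12.7801

12.7801 bits


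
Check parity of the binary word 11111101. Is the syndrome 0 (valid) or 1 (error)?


Syndrome = XOR of all bits = 1 XOR 1 XOR 1 XOR 1 XOR 1 XOR 1 XOR 0 XOR 1 = 1

1


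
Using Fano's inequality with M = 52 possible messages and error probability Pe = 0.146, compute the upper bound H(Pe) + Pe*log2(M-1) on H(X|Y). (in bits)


H(Pe) = -Pe*log2(Pe) - (1-Pe)*log2(1-Pe) = -0.146*log2(0.146) - 0.854*log2(0.854) = 0.405290 + 0.194449 = 0.5997. Pe*log2(M-1) = 0.146*log2(51) = 0.828174. Bound = H(Pe) + Pe*log2(M-1) = 0.405290 + 0.194449 + 0.828174 = 1.4279

1.4279 bits


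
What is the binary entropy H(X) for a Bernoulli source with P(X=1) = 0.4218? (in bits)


H = -p*log2(p) - (1-p)*log2(1-p). -0.4218*log2(0.4218) = 0.525297; -0.5782*log2(0.5782) = 0.456986. H = 0.525297 + 0.456986 = 0.9823

0.9823 bits


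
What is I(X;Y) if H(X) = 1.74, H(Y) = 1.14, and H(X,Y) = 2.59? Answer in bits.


I(X;Y) = H(X) + H(Y) - H(X,Y) = 1.74 + 1.14 - 2.59 = 0.29

0.29 bits


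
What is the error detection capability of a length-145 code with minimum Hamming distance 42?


Detection capability = d_min - 1 = 42 - 1 = 41

41 errors


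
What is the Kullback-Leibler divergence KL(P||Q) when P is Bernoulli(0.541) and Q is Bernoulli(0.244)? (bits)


KL = p*log2(p/q) + (1-p)*log2((1-p)/(1-q)) = 0.541*log2(0.541/0.244) + 0.459*log2(0.459/0.756) = 0.291

0.291 bits


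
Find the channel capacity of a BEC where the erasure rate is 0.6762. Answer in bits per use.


C = 1 - epsilon = 1 - 0.6762 = 0.3238

0.3238 bits


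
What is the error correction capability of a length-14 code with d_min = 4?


Correction capability = floor((d-1)/2) = floor((4-1)/2) = 1

1 errors


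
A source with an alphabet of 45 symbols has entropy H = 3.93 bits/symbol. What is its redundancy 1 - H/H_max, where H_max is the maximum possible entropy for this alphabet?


H_max = log2(K) = log2(45) = 5.4919 bits/symbol. Redundancy = 1 - H/H_max = 1 - 3.93/5.4919 = 1 - 0.7156 = 0.2844

0.2844


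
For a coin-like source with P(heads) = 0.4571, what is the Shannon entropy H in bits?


H = -p*log2(p) - (1-p)*log2(1-p). -0.4571*log2(0.4571) = 0.516257; -0.5429*log2(0.5429) = 0.478426. H = 0.516257 + 0.478426 = 0.9947

0.9947 bits


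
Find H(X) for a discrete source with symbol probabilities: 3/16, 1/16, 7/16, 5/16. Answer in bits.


H = -sum(p_i * log2(p_i)). Terms: -(3/16)*log2(3/16) = 0.452820; -(1/16)*log2(1/16) = 0.250000; -(7/16)*log2(7/16) = 0.521782; -(5/16)*log2(5/16) = 0.524397. H = 0.452820 + 0.250000 + 0.521782 + 0.524397 = 1.749

1.749 bits


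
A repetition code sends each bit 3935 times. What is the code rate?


Rate = k/n = 1/3935

1/3935


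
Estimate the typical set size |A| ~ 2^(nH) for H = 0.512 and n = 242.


log2|A_typical| = nH = 242 * 0.512 = 123.904, so |A_typical| ~ 2^123.904 = 1.990e+37

1.990e+37


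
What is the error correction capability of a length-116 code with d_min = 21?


Correction capability = floor((d-1)/2) = floor((21-1)/2) = 10

10 errors


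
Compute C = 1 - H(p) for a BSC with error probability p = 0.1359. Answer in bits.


H(p) = -p*log2(p) - (1-p)*log2(1-p) = -0.1359*log2(0.1359) - 0.8641*log2(0.8641) = 0.391308 + 0.182092 = 0.5734. C = 1 - H(p) = 1 - 0.5734 = 0.4266

0.4266 bits


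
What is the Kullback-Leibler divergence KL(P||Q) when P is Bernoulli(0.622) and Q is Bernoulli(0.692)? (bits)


KL = p*log2(p/q) + (1-p)*log2((1-p)/(1-q)) = 0.622*log2(0.622/0.692) + 0.378*log2(0.378/0.308) = 0.016

0.016 bits


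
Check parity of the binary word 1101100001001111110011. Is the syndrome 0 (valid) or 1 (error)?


Syndrome = XOR of all bits = 1 XOR 1 XOR 0 XOR 1 XOR 1 XOR 0 XOR 0 XOR 0 XOR 0 XOR 1 XOR 0 XOR 0 XOR 1 XOR 1 XOR 1 XOR 1 XOR 1 XOR 1 XOR 0 XOR 0 XOR 1 XOR 1 = 1

1


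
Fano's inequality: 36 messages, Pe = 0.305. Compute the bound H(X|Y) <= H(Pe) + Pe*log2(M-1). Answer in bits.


H(Pe) = -Pe*log2(Pe) - (1-Pe)*log2(1-Pe) = -0.305*log2(0.305) - 0.695*log2(0.695) = 0.522501 + 0.364816 = 0.8873. Pe*log2(M-1) = 0.305*log2(35) = 1.564431. Bound = H(Pe) + Pe*log2(M-1) = 0.522501 + 0.364816 + 1.564431 = 2.4517

2.4517 bits


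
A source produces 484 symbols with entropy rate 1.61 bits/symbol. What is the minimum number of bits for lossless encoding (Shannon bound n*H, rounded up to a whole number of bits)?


Minimum bits >= n * H = 484 * 1.61 = 779.24, rounded up to a whole number of bits = 780

780 bits


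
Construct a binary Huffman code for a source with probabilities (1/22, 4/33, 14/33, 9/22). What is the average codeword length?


Huffman construction (repeatedly merge the two least-probable nodes; each merge adds 1 bit to every symbol beneath it): 1/22 + 4/33 = 1/6; 1/6 + 9/22 = 19/33; 14/33 + 19/33 = 1. Resulting codeword lengths (in the order the probabilities were given): (3, 3, 1, 2). L_avg = sum(p_i * l_i) = 1/22*3 + 4/33*3 + 14/33*1 + 9/22*2 = 115/66 = 1.7424

1.7424 bits


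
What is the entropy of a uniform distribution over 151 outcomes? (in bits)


H = log2(n) = log2(151) = 7.2384

7.2384 bits


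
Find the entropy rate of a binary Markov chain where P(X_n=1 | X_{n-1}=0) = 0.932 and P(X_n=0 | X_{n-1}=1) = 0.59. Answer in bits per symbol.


Stationary distribution: pi_0 = p10/(p01+p10) = 0.3876, pi_1 = 0.6124. Entropy rate H' = pi_0*H(p01) + pi_1*H(p10) = 0.3876*0.3584 + 0.6124*0.9765 = 0.7369

0.7369 bits/symbol


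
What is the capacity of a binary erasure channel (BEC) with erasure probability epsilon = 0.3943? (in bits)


C = 1 - epsilon = 1 - 0.3943 = 0.6057

0.6057 bits


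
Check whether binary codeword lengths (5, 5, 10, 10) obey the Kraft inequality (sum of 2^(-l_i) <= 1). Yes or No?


Kraft sum = sum(2^(-l_i)) = 0.0645, need <= 1. Result: satisfied (a binary prefix-free code with these lengths exists)

Yes


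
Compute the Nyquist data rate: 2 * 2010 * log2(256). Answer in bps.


Rate = 2 * B * log2(M) = 2 * 2010 * 8.0 = 32160.0

32160.0 bps


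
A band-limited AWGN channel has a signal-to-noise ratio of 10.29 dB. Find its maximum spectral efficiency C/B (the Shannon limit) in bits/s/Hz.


SNR_linear = 10^(10.29/10) = 10.6905; C/B = log2(1 + SNR_linear) = log2(1 + 10.6905) = 3.5473

3.5473 bits/s/Hz


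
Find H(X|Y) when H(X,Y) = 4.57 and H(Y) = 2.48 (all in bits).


H(X|Y) = H(X,Y) - H(Y) = 4.57 - 2.48 = 2.09

2.09 bits


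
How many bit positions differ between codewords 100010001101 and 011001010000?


Count differing positions: ^ ^ ^ . ^ ^ . ^ ^ ^ . ^ = 9 differences

9


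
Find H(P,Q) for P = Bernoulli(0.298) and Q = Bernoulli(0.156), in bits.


H(P,Q) = -p*log2(q) - (1-p)*log2(1-q). -0.298*log2(0.156) = 0.798754; -0.702*log2(0.844) = 0.171769. H(P,Q) = 0.798754 + 0.171769 = 0.9705

0.9705 bits


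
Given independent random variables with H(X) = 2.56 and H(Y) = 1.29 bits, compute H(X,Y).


For independent variables, H(X,Y) = H(X) + H(Y) = 2.56 + 1.29 = 3.85

3.85 bits


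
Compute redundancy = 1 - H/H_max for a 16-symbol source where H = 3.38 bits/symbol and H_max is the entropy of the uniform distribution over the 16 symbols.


H_max = log2(K) = log2(16) = 4.0 bits/symbol. Redundancy = 1 - H/H_max = 1 - 3.38/4.0 = 1 - 0.845 = 0.155

0.155


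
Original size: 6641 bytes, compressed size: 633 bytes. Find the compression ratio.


Ratio = original / compressed = 6641 / 633 = 10.4913

10.4913


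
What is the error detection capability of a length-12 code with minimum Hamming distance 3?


Detection capability = d_min - 1 = 3 - 1 = 2

2 errors


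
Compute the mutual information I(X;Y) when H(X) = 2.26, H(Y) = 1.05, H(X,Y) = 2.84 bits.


I(X;Y) = H(X) + H(Y) - H(X,Y) = 2.26 + 1.05 - 2.84 = 0.47

0.47 bits


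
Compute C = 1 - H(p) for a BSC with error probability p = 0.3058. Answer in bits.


H(p) = -p*log2(p) - (1-p)*log2(1-p) = -0.3058*log2(0.3058) - 0.6942*log2(0.6942) = 0.522716 + 0.365550 = 0.8883. C = 1 - H(p) = 1 - 0.8883 = 0.1117

0.1117 bits


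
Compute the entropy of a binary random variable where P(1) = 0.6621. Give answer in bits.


H = -p*log2(p) - (1-p)*log2(1-p). -0.6621*log2(0.6621) = 0.393869; -0.3379*log2(0.3379) = 0.528926. H = 0.393869 + 0.528926 = 0.9228

0.9228 bits


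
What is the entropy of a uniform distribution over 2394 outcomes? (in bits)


H = log2(n) = log2(2394) = 11.2252

11.2252 bits


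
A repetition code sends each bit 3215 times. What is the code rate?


Rate = k/n = 1/3215

1/3215


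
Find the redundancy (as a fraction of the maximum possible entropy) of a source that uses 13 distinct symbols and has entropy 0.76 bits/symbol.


H_max = log2(K) = log2(13) = 3.7004 bits/symbol. Redundancy = 1 - H/H_max = 1 - 0.76/3.7004 = 1 - 0.2054 = 0.7946

0.7946


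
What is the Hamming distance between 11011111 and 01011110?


Count differing positions: ^ . . . . . . ^ = 2 differences

2


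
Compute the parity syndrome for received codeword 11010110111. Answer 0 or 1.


Syndrome = XOR of all bits = 1 XOR 1 XOR 0 XOR 1 XOR 0 XOR 1 XOR 1 XOR 0 XOR 1 XOR 1 XOR 1 = 0

0


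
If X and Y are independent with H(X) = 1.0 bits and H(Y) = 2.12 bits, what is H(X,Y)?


For independent variables, H(X,Y) = H(X) + H(Y) = 1.0 + 2.12 = 3.12

3.12 bits


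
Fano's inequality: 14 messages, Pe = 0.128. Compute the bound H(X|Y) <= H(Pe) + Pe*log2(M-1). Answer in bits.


H(Pe) = -Pe*log2(Pe) - (1-Pe)*log2(1-Pe) = -0.128*log2(0.128) - 0.872*log2(0.872) = 0.379620 + 0.172307 = 0.5519. Pe*log2(M-1) = 0.128*log2(13) = 0.473656. Bound = H(Pe) + Pe*log2(M-1) = 0.379620 + 0.172307 + 0.473656 = 1.0256

1.0256 bits


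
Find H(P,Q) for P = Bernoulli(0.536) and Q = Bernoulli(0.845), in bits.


H(P,Q) = -p*log2(q) - (1-p)*log2(1-q). -0.536*log2(0.845) = 0.130236; -0.464*log2(0.155) = 1.248002. H(P,Q) = 0.130236 + 1.248002 = 1.3782

1.3782 bits


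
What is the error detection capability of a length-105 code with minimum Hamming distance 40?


Detection capability = d_min - 1 = 40 - 1 = 39

39 errors


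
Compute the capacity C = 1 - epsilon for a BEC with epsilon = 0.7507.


C = 1 - epsilon = 1 - 0.7507 = 0.2493

0.2493 bits


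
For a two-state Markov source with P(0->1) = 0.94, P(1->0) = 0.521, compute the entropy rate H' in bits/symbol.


Stationary distribution: pi_0 = p10/(p01+p10) = 0.3566, pi_1 = 0.6434. Entropy rate H' = pi_0*H(p01) + pi_1*H(p10) = 0.3566*0.3274 + 0.6434*0.9987 = 0.7593

0.7593 bits/symbol


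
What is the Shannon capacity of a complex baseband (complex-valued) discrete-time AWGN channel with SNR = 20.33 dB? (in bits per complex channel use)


SNR_linear = 10^(20.33/10) = 107.8947; C = log2(1 + SNR_linear) = log2(1 + 107.8947) = 6.7668

6.7668 bits/channel use


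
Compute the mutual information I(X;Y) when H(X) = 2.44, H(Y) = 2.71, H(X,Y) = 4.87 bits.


I(X;Y) = H(X) + H(Y) - H(X,Y) = 2.44 + 2.71 - 4.87 = 0.28

0.28 bits


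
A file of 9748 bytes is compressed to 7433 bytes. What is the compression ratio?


Ratio = original / compressed = 9748 / 7433 = 1.3114

1.3114


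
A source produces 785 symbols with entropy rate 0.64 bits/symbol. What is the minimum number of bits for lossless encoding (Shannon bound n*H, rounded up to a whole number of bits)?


Minimum bits >= n * H = 785 * 0.64 = 502.4, rounded up to a whole number of bits = 503

503 bits


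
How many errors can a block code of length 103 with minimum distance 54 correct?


Correction capability = floor((d-1)/2) = floor((54-1)/2) = 26

26 errors


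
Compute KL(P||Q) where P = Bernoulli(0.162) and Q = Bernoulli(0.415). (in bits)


KL = p*log2(p/q) + (1-p)*log2((1-p)/(1-q)) = 0.162*log2(0.162/0.415) + 0.838*log2(0.838/0.585) = 0.2147

0.2147 bits


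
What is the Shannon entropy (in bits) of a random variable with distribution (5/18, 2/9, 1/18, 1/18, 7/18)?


H = -sum(p_i * log2(p_i)). Terms: -(5/18)*log2(5/18) = 0.513332; -(2/9)*log2(2/9) = 0.482206; -(1/18)*log2(1/18) = 0.231663; -(1/18)*log2(1/18) = 0.231663; -(7/18)*log2(7/18) = 0.529888. H = 0.513332 + 0.482206 + 0.231663 + 0.231663 + 0.529888 = 1.9888

1.9888 bits


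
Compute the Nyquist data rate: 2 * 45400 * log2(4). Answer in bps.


Rate = 2 * B * log2(M) = 2 * 45400 * 2.0 = 181600.0

181600.0 bps


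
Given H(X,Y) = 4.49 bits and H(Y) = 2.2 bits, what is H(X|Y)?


H(X|Y) = H(X,Y) - H(Y) = 4.49 - 2.2 = 2.29

2.29 bits


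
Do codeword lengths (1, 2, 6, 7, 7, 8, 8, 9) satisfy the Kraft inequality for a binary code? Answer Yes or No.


Kraft sum = sum(2^(-l_i)) = 0.791, need <= 1. Result: satisfied (a binary prefix-free code with these lengths exists)

Yes


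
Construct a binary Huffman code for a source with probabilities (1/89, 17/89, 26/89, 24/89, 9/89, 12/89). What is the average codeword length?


Huffman construction (repeatedly merge the two least-probable nodes; each merge adds 1 bit to every symbol beneath it): 1/89 + 9/89 = 10/89; 10/89 + 12/89 = 22/89; 17/89 + 22/89 = 39/89; 24/89 + 26/89 = 50/89; 39/89 + 50/89 = 1. Resulting codeword lengths (in the order the probabilities were given): (4, 2, 2, 2, 4, 3). L_avg = sum(p_i * l_i) = 1/89*4 + 17/89*2 + 26/89*2 + 24/89*2 + 9/89*4 + 12/89*3 = 210/89 = 2.3596

2.3596 bits


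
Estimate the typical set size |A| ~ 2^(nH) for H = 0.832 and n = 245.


log2|A_typical| = nH = 245 * 0.832 = 203.84, so |A_typical| ~ 2^203.84 = 2.301e+61

2.301e+61


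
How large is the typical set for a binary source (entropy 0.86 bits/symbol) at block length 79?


log2|A_typical| = nH = 79 * 0.86 = 67.94, so |A_typical| ~ 2^67.94 = 2.831e+20

2.831e+20


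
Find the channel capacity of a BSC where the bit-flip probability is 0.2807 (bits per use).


H(p) = -p*log2(p) - (1-p)*log2(1-p) = -0.2807*log2(0.2807) - 0.7193*log2(0.7193) = 0.514495 + 0.341908 = 0.8564. C = 1 - H(p) = 1 - 0.8564 = 0.1436

0.1436 bits


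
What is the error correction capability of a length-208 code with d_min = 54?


Correction capability = floor((d-1)/2) = floor((54-1)/2) = 26

26 errors


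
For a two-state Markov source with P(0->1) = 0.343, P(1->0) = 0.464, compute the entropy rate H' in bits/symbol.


Stationary distribution: pi_0 = p10/(p01+p10) = 0.575, pi_1 = 0.425. Entropy rate H' = pi_0*H(p01) + pi_1*H(p10) = 0.575*0.9277 + 0.425*0.9963 = 0.9568

0.9568 bits/symbol


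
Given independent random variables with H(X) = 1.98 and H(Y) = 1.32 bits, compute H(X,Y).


For independent variables, H(X,Y) = H(X) + H(Y) = 1.98 + 1.32 = 3.3

3.3 bits


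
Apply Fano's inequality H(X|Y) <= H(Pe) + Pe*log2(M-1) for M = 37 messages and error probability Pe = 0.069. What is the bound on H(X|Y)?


H(Pe) = -Pe*log2(Pe) - (1-Pe)*log2(1-Pe) = -0.069*log2(0.069) - 0.931*log2(0.931) = 0.266151 + 0.096030 = 0.3622. Pe*log2(M-1) = 0.069*log2(36) = 0.356725. Bound = H(Pe) + Pe*log2(M-1) = 0.266151 + 0.096030 + 0.356725 = 0.7189

0.7189 bits


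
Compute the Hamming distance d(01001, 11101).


Count differing positions: ^ . ^ . . = 2 differences

2


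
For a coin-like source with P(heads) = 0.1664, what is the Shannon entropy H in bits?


H = -p*log2(p) - (1-p)*log2(1-p). -0.1664*log2(0.1664) = 0.430522; -0.8336*log2(0.8336) = 0.218881. H = 0.430522 + 0.218881 = 0.6494

0.6494 bits


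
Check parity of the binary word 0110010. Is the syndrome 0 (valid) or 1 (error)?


Syndrome = XOR of all bits = 0 XOR 1 XOR 1 XOR 0 XOR 0 XOR 1 XOR 0 = 1

1


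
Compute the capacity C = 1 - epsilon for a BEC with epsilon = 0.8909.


C = 1 - epsilon = 1 - 0.8909 = 0.1091

0.1091 bits


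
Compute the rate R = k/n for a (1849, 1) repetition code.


Rate = k/n = 1/1849

1/1849


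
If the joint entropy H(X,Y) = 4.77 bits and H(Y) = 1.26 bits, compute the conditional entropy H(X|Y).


H(X|Y) = H(X,Y) - H(Y) = 4.77 - 1.26 = 3.51

3.51 bits


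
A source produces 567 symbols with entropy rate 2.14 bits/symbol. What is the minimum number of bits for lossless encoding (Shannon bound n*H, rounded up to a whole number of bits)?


Minimum bits >= n * H = 567 * 2.14 = 1213.38, rounded up to a whole number of bits = 1214

1214 bits


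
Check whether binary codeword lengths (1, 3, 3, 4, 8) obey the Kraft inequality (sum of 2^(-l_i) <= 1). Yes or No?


Kraft sum = sum(2^(-l_i)) = 0.8164, need <= 1. Result: satisfied (a binary prefix-free code with these lengths exists)

Yes


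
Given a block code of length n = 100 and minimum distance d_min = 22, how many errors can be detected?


Detection capability = d_min - 1 = 22 - 1 = 21

21 errors


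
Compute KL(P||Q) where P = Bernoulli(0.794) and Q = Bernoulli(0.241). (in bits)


KL = p*log2(p/q) + (1-p)*log2((1-p)/(1-q)) = 0.794*log2(0.794/0.241) + 0.206*log2(0.206/0.759) = 0.9782

0.9782 bits
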